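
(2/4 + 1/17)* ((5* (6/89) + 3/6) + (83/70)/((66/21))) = 451763/665720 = 0.68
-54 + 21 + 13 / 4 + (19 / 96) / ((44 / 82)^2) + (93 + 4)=3156643 / 46464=67.94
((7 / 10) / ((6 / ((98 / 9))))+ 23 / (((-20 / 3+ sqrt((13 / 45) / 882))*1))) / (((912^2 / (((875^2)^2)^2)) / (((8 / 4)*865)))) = -61710269164274156510829925537109375 / 39614011289856 - 47852695659697055816650390625*sqrt(130) / 81510311296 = -1564482641846414361733.68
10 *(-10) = -100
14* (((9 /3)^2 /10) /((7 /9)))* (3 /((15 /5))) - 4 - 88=-379 /5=-75.80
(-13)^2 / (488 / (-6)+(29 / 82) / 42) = -2.08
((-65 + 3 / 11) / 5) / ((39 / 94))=-66928 / 2145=-31.20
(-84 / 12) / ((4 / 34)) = -119 / 2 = -59.50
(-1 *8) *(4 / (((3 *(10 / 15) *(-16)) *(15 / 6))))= 2 / 5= 0.40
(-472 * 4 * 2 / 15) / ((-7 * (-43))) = -3776 / 4515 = -0.84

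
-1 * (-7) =7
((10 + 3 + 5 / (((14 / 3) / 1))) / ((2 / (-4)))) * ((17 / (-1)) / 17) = 197 / 7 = 28.14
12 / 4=3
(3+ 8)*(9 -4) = 55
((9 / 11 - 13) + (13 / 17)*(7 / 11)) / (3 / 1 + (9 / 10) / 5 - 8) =109350 / 45067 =2.43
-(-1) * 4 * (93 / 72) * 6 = 31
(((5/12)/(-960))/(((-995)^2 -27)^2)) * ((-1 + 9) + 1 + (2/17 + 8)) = -97/12796133898292224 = -0.00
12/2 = 6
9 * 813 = 7317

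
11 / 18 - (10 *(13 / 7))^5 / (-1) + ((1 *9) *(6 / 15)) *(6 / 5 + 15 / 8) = 33416546691991 / 15126300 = 2209168.58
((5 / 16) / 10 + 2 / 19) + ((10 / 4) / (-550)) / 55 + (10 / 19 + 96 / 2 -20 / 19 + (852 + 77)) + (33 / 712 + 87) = 1063.66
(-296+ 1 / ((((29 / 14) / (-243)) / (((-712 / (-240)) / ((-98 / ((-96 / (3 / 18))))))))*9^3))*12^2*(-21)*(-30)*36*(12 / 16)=-21225307392 / 29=-731907151.45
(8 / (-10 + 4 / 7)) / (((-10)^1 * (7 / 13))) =26 / 165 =0.16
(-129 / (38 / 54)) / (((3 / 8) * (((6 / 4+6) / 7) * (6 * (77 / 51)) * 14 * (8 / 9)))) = -4.05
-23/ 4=-5.75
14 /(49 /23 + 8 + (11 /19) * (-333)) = -3059 /39911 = -0.08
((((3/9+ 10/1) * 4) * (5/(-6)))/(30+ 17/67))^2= 431392900/332807049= 1.30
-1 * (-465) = 465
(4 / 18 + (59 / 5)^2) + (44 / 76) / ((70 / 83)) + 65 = 12278149 / 59850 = 205.15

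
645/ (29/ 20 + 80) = 4300/ 543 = 7.92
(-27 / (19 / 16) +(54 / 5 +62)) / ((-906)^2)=0.00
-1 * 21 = -21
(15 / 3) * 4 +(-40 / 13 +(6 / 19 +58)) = 75.24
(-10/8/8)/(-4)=5/128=0.04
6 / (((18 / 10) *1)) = 10 / 3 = 3.33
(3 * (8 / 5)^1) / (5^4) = 24 / 3125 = 0.01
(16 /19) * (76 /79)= 64 /79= 0.81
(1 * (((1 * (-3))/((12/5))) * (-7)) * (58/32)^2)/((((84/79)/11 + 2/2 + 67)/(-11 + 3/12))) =-1099897645/242384896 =-4.54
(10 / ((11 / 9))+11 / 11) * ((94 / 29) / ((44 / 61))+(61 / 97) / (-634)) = 4450965162 / 107898241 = 41.25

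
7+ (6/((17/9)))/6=128/17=7.53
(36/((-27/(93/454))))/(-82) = 31/9307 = 0.00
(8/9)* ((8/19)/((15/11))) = 704/2565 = 0.27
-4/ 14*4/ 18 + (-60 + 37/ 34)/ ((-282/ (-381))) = -16038787/ 201348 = -79.66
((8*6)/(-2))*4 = -96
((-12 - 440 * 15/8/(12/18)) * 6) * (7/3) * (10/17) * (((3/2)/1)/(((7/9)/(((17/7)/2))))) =-48195/2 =-24097.50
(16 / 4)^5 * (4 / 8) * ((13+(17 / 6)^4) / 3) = 3211808 / 243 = 13217.32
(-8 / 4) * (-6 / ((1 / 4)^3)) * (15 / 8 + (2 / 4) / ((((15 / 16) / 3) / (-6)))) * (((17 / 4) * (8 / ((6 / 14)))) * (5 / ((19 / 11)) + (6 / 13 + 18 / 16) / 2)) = -428749860 / 247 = -1735829.39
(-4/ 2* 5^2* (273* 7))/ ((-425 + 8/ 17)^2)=-563550/ 1062961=-0.53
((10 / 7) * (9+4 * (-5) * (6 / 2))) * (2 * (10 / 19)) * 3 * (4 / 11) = -122400 / 1463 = -83.66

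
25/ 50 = 1/ 2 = 0.50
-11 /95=-0.12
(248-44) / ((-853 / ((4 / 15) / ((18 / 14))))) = -0.05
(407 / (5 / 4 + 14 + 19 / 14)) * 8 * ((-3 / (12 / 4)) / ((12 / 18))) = -45584 / 155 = -294.09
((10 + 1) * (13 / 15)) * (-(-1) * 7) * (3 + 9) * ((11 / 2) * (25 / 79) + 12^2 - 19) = 8018010 / 79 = 101493.80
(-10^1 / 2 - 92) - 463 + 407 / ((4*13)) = -28713 / 52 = -552.17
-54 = -54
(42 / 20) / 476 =3 / 680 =0.00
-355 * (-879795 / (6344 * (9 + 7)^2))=192.31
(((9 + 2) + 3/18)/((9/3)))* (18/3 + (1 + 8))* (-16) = -2680/3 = -893.33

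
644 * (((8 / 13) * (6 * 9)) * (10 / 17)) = 2782080 / 221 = 12588.60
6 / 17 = 0.35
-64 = -64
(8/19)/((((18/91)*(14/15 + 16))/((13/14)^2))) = 0.11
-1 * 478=-478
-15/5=-3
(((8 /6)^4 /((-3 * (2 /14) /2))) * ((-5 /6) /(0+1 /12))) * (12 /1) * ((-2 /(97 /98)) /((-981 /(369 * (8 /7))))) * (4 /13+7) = 11234.58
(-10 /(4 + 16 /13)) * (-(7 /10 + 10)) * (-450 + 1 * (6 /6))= -624559 /68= -9184.69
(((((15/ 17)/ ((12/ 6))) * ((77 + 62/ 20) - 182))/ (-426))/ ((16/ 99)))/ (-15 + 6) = -11209/ 154496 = -0.07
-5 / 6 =-0.83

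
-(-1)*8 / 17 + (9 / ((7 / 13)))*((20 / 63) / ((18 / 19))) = 6.07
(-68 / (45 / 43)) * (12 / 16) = -731 / 15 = -48.73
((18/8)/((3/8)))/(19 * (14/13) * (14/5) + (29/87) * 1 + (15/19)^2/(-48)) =0.10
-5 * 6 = -30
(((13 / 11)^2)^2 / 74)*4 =57122 / 541717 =0.11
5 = 5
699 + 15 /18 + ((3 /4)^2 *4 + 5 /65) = 109537 /156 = 702.16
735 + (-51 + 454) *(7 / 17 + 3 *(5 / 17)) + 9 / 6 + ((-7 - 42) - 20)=40427 / 34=1189.03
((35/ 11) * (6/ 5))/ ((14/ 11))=3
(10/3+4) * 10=220/3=73.33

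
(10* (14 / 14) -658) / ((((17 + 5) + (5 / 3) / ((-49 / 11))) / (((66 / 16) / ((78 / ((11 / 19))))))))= -130977 / 142766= -0.92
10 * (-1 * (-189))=1890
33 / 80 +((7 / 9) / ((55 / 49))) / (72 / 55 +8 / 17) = 60043 / 74880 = 0.80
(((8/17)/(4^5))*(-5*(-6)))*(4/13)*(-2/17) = -15/30056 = -0.00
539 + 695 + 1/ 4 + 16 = 5001/ 4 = 1250.25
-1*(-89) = 89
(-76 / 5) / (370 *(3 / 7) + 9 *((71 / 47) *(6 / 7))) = -6251 / 70005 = -0.09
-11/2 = -5.50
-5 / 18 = -0.28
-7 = -7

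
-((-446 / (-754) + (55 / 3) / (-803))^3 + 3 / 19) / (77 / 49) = -25585058189581751 / 117625824664957323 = -0.22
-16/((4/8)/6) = -192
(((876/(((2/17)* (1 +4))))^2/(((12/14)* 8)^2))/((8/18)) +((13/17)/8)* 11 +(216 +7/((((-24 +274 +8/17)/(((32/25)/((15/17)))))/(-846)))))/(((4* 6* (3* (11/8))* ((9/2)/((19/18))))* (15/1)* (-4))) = -2339255187398647/557244800640000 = -4.20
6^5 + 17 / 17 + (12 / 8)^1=15557 / 2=7778.50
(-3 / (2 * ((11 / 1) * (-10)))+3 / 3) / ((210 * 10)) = 223 / 462000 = 0.00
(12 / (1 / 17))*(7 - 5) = 408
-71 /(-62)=71 /62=1.15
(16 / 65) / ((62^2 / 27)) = 108 / 62465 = 0.00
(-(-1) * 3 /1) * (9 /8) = 27 /8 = 3.38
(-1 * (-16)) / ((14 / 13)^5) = 371293 / 33614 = 11.05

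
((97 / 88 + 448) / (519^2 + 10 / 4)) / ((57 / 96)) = 316168 / 112593943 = 0.00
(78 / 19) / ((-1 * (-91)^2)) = -6 / 12103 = -0.00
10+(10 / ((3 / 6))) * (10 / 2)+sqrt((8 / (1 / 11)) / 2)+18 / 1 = 2 * sqrt(11)+128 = 134.63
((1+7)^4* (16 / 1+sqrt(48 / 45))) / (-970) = -32768 / 485-8192* sqrt(15) / 7275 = -71.92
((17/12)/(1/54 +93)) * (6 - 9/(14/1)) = 11475/140644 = 0.08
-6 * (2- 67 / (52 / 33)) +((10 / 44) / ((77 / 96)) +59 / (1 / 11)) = 19652405 / 22022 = 892.40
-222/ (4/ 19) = -2109/ 2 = -1054.50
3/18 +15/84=29/84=0.35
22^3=10648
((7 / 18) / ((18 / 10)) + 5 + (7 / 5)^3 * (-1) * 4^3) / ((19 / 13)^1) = -44857787 / 384750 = -116.59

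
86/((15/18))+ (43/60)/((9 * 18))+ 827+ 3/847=930.21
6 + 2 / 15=92 / 15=6.13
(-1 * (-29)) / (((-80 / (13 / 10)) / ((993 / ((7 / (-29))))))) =10856469 / 5600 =1938.66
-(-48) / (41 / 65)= 3120 / 41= 76.10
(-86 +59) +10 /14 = -184 /7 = -26.29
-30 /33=-10 /11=-0.91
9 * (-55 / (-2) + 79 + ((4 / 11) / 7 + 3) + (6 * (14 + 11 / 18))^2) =10803865 / 154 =70154.97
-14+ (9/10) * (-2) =-79/5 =-15.80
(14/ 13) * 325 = 350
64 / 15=4.27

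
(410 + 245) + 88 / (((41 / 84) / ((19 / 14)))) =36887 / 41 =899.68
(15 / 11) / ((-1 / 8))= -120 / 11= -10.91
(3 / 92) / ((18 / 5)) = 5 / 552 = 0.01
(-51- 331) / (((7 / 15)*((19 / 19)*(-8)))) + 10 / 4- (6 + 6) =2599 / 28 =92.82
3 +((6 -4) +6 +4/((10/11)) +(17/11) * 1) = 16.95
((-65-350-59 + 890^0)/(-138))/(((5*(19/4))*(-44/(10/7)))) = -43/9177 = -0.00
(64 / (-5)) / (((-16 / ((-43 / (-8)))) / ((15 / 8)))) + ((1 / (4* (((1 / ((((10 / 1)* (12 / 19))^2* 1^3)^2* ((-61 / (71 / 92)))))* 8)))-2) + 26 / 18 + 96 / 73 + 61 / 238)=-45385869779043671 / 11574575340048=-3921.17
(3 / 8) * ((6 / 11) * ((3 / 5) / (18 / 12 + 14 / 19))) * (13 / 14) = 6669 / 130900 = 0.05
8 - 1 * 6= 2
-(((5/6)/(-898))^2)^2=-625/842772484935936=-0.00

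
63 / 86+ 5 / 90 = 305 / 387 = 0.79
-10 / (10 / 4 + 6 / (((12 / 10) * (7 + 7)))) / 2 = -1.75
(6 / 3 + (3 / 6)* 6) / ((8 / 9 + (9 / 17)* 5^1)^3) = 17907885 / 158340421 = 0.11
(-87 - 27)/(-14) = 57/7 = 8.14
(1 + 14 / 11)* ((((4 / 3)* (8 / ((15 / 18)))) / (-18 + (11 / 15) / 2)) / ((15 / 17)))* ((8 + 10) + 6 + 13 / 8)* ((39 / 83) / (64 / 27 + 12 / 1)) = -73394100 / 46848769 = -1.57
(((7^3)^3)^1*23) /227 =928132961 /227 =4088691.46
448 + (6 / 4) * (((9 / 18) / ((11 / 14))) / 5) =49301 / 110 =448.19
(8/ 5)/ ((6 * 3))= 4/ 45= 0.09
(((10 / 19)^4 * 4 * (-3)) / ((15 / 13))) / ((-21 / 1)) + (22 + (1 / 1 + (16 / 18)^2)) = 1760707969 / 73892007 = 23.83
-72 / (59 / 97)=-6984 / 59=-118.37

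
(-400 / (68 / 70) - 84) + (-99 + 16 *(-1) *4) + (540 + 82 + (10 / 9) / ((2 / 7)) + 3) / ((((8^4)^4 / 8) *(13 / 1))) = -11525371153417740809 / 17495429021171712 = -658.76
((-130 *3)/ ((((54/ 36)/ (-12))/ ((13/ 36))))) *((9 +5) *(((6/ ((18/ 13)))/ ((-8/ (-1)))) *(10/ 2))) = 42719.44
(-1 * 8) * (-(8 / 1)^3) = 4096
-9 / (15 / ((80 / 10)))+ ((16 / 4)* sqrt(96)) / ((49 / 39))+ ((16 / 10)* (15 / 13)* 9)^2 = 624* sqrt(6) / 49+ 229224 / 845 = 302.46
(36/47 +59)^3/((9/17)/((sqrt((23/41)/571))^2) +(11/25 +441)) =216656630035975/994889192473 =217.77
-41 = -41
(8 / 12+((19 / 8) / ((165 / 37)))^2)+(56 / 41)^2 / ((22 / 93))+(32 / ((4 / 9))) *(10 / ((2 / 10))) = 10570189776529 / 2928974400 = 3608.84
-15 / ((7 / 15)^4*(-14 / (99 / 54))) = 2784375 / 67228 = 41.42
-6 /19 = -0.32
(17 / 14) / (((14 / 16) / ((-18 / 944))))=-153 / 5782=-0.03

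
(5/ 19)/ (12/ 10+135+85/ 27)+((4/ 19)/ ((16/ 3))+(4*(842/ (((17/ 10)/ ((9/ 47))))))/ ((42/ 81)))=365680238568/ 499773701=731.69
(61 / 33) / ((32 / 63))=1281 / 352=3.64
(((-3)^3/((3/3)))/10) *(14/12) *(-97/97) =63/20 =3.15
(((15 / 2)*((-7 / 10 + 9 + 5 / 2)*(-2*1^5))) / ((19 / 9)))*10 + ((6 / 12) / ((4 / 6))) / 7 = -408183 / 532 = -767.26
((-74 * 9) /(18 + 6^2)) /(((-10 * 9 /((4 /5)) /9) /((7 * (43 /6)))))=49.50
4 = 4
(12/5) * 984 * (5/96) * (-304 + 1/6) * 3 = -224229/2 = -112114.50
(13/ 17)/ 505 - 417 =-3579932/ 8585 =-417.00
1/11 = 0.09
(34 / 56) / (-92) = -0.01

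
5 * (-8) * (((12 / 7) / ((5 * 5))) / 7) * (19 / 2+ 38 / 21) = -4.43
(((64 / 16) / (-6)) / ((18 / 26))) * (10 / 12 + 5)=-455 / 81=-5.62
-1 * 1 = -1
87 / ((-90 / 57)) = -551 / 10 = -55.10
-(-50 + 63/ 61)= 2987/ 61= 48.97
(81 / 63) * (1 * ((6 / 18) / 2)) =3 / 14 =0.21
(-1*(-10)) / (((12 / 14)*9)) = 35 / 27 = 1.30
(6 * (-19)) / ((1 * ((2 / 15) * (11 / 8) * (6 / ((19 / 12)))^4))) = -12380495 / 4105728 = -3.02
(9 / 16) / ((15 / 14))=21 / 40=0.52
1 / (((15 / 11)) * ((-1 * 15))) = -11 / 225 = -0.05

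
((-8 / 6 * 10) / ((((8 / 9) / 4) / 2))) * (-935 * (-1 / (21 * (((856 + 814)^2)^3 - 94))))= -18700 / 75921865587291499671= -0.00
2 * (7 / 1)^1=14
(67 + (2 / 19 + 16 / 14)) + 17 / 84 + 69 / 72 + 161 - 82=157907 / 1064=148.41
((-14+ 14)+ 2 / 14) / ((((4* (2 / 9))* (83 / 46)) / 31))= 6417 / 2324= 2.76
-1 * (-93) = 93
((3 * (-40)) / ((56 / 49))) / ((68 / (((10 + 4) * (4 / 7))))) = -210 / 17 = -12.35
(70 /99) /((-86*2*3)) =-0.00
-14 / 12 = -1.17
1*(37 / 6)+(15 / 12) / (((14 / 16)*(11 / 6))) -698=-319267 / 462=-691.05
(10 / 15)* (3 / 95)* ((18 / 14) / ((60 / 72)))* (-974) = -105192 / 3325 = -31.64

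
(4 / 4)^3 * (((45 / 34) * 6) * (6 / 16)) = 405 / 136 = 2.98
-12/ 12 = -1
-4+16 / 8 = -2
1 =1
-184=-184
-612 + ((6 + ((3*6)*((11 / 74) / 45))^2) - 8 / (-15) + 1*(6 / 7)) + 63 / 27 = -432868414 / 718725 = -602.27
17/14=1.21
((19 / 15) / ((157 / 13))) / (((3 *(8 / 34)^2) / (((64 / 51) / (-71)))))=-16796 / 1504845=-0.01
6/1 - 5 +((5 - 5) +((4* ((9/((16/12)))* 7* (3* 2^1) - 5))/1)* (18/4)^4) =3654485/8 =456810.62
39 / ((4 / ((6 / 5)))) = 117 / 10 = 11.70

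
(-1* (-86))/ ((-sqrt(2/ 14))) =-86* sqrt(7) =-227.53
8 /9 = 0.89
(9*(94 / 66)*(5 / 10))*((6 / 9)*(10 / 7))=470 / 77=6.10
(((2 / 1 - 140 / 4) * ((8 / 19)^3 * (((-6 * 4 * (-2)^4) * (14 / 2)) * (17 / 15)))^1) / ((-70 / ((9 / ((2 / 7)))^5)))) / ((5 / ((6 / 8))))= -427589299678464 / 857375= -498719113.20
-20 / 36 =-5 / 9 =-0.56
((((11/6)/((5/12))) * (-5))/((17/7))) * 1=-154/17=-9.06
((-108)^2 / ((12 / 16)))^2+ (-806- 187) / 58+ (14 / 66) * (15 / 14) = 77154835187 / 319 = 241864687.11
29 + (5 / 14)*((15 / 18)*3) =29.89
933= 933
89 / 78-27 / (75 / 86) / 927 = 222467 / 200850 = 1.11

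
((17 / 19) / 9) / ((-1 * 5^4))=-17 / 106875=-0.00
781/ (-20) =-781/ 20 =-39.05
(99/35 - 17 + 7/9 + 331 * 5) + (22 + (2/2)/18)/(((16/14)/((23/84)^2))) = 1192462289/725760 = 1643.05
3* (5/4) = 15/4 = 3.75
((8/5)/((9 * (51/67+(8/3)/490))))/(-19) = -26264/2151921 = -0.01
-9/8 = -1.12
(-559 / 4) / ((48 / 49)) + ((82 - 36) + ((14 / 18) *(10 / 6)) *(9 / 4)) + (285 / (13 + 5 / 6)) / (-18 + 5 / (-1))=-34688411 / 366528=-94.64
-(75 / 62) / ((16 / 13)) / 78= -25 / 1984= -0.01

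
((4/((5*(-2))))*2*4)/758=-8/1895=-0.00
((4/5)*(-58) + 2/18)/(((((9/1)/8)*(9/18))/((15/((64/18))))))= -2083/6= -347.17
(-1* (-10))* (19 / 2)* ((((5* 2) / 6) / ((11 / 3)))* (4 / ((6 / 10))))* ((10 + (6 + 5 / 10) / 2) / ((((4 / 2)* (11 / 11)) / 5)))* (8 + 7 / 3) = 19510625 / 198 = 98538.51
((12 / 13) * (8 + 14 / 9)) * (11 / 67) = 3784 / 2613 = 1.45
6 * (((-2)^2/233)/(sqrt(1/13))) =0.37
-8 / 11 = -0.73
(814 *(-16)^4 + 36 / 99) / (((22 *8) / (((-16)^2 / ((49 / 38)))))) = 60175423.10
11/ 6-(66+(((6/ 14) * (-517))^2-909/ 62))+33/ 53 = -11869013536/ 241521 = -49142.78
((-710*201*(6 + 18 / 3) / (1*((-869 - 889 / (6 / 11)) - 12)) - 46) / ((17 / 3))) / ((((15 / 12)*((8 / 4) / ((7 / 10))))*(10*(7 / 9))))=25871751 / 6402625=4.04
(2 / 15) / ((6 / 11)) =11 / 45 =0.24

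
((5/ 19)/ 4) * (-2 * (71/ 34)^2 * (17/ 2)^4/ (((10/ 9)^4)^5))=-17711882766361627666808049/ 48640000000000000000000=-364.14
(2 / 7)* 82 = 164 / 7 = 23.43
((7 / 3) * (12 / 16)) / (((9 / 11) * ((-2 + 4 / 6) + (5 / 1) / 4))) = -77 / 3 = -25.67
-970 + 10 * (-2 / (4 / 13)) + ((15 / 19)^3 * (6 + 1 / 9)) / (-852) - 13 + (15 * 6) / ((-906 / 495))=-322724752513 / 294141356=-1097.18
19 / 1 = 19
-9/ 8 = -1.12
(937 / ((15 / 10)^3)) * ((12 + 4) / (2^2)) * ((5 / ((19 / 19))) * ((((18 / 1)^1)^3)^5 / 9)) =4162371856881895342080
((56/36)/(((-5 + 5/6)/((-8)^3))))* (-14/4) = -50176/75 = -669.01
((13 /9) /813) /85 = 13 /621945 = 0.00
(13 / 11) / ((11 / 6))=78 / 121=0.64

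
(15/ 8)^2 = 225/ 64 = 3.52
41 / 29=1.41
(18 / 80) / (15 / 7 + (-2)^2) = 63 / 1720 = 0.04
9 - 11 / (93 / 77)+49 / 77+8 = 8725 / 1023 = 8.53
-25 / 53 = -0.47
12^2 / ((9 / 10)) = 160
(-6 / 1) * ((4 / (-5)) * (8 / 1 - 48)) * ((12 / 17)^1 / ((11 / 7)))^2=-1354752 / 34969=-38.74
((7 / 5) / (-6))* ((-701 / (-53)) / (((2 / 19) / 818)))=-38132297 / 1590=-23982.58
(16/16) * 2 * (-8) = -16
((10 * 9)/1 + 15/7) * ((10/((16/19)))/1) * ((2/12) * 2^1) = 20425/56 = 364.73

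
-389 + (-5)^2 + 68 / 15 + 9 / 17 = -91529 / 255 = -358.94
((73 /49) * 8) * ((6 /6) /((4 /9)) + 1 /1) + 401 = 21547 /49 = 439.73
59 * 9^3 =43011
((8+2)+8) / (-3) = -6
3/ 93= 1/ 31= 0.03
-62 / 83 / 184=-31 / 7636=-0.00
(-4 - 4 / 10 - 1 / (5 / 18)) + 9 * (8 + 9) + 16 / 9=1321 / 9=146.78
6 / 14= 3 / 7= 0.43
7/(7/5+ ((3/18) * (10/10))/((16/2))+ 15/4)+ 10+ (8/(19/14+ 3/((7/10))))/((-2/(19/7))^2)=9583774/686273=13.96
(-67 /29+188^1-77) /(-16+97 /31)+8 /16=-7.94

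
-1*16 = -16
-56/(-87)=56/87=0.64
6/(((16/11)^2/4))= 363/32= 11.34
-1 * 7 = -7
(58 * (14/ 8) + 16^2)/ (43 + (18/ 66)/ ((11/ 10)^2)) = 951665/ 115066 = 8.27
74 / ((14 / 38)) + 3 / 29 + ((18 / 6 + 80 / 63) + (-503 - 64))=-660953 / 1827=-361.77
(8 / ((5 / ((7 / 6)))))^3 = 21952 / 3375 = 6.50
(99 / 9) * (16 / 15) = 176 / 15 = 11.73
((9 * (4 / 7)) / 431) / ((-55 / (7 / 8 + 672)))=-6921 / 47410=-0.15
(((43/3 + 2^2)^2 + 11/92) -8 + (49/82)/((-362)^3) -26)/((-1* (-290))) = 1.04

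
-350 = -350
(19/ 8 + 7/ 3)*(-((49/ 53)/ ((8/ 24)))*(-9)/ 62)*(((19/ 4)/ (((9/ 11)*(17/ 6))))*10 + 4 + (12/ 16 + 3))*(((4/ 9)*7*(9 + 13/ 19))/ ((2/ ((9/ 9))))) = 5135683777/ 6368268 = 806.45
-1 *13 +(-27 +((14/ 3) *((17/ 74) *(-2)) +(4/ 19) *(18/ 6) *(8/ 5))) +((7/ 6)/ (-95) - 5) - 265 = -6562067/ 21090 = -311.15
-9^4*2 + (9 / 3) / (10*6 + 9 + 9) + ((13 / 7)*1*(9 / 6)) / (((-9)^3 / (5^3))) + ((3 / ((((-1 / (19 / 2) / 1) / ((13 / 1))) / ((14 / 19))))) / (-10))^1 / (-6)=-5805542243 / 442260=-13126.99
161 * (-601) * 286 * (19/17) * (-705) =370688488170/17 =21805205186.47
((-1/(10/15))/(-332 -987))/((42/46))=0.00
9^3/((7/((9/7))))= 133.90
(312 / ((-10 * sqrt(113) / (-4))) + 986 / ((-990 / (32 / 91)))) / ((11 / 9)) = -15776 / 55055 + 5616 * sqrt(113) / 6215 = 9.32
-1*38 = -38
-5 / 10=-0.50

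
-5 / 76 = -0.07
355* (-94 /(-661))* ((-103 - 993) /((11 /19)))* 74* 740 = -5233469006.85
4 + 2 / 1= 6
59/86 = 0.69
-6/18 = -1/3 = -0.33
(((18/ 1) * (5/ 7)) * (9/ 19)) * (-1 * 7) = -810/ 19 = -42.63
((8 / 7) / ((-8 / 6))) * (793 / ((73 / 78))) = -371124 / 511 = -726.27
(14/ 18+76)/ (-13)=-691/ 117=-5.91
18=18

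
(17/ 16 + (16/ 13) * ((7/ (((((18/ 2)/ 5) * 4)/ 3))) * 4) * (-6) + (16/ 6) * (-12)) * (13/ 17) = -24355/ 272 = -89.54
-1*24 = -24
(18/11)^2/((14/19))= 3078/847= 3.63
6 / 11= 0.55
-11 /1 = -11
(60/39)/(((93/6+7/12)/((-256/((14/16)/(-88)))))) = 43253760/17563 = 2462.78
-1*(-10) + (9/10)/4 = 409/40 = 10.22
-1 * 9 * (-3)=27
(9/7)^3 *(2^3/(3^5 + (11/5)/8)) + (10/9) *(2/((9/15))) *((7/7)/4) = 89741885/90118791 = 1.00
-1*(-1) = 1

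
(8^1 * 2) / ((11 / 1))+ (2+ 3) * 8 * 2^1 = 896 / 11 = 81.45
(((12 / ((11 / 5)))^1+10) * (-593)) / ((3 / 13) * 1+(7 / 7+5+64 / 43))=-11270558 / 9493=-1187.25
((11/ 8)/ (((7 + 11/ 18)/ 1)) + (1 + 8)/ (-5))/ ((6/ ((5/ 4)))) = -1479/ 4384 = -0.34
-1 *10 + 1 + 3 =-6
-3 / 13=-0.23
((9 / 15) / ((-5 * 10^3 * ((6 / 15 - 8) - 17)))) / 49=1 / 10045000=0.00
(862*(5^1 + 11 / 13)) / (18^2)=16378 / 1053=15.55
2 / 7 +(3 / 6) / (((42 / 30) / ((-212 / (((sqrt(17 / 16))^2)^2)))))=-135102 / 2023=-66.78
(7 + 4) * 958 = 10538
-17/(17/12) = -12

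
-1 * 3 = -3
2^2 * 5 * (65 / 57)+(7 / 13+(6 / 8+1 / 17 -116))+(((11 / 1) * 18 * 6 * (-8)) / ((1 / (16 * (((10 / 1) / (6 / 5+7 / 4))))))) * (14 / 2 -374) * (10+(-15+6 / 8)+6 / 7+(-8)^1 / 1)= -44851843811568173 / 20810244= -2155277170.78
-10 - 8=-18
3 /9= 1 /3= 0.33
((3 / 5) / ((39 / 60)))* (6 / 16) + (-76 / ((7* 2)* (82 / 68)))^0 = 1.35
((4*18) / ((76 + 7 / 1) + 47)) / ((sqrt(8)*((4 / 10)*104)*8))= 9*sqrt(2) / 21632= 0.00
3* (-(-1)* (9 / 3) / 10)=0.90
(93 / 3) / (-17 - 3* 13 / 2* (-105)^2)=-62 / 430009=-0.00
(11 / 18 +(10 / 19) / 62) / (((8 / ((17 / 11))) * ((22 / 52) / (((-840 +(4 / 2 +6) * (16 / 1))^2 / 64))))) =2240.98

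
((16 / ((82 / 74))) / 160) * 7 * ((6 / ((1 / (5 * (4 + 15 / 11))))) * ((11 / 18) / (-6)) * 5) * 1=-76405 / 1476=-51.76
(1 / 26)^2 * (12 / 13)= 0.00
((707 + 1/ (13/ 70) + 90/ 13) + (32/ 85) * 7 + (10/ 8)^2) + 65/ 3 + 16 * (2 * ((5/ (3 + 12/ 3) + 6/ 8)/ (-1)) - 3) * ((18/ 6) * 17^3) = -518809688323/ 371280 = -1397354.26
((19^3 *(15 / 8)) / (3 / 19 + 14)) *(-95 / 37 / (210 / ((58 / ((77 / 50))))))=-8975858875 / 21458668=-418.29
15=15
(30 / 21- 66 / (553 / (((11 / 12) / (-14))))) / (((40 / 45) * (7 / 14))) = 200169 / 61936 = 3.23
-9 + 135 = 126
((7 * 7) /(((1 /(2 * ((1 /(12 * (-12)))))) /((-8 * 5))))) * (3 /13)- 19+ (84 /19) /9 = -3020 /247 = -12.23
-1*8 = -8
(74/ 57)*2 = 148/ 57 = 2.60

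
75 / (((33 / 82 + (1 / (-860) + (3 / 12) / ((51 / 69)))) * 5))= 20.28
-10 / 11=-0.91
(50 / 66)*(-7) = -175 / 33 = -5.30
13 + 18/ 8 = 15.25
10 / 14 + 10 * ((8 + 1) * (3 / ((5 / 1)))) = 383 / 7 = 54.71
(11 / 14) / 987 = 11 / 13818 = 0.00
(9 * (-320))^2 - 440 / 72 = 74649545 / 9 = 8294393.89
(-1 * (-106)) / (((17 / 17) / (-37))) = -3922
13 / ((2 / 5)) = 65 / 2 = 32.50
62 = 62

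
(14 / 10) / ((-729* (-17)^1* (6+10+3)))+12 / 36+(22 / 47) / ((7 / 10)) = 388130408 / 387343215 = 1.00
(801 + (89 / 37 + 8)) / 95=8.54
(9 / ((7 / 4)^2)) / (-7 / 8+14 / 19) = -7296 / 343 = -21.27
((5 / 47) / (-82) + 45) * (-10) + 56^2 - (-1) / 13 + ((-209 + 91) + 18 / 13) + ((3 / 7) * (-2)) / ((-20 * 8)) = 36046102513 / 14028560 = 2569.48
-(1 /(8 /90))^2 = -2025 /16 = -126.56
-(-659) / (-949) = -659 / 949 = -0.69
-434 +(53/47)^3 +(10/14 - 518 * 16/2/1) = -3325550604/726761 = -4575.85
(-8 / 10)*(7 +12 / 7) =-244 / 35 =-6.97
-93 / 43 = -2.16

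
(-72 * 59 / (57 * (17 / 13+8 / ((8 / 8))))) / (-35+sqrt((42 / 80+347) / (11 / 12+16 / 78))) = 92040 * sqrt(37949730) / 3682103689+1127490000 / 3682103689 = 0.46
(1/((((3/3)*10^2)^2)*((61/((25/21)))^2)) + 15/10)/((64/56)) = 39383065/30006144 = 1.31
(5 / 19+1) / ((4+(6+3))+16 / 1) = 0.04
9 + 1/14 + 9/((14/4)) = 163/14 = 11.64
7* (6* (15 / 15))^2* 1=252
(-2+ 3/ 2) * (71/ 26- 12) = 241/ 52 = 4.63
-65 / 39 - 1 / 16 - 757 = -36419 / 48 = -758.73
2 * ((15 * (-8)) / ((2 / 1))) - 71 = -191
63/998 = 0.06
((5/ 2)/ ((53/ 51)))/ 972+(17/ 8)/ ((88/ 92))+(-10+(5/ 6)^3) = -5437997/ 755568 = -7.20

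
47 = 47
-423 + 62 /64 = -13505 /32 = -422.03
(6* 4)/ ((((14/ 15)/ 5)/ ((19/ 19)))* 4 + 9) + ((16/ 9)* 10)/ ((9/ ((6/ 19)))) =1157320/ 375003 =3.09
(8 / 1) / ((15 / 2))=16 / 15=1.07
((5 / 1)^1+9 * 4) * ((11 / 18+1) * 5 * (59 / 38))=350755 / 684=512.80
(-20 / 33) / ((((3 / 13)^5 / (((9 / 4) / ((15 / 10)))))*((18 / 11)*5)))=-371293 / 2187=-169.77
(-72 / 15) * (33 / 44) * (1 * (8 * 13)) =-1872 / 5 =-374.40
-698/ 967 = -0.72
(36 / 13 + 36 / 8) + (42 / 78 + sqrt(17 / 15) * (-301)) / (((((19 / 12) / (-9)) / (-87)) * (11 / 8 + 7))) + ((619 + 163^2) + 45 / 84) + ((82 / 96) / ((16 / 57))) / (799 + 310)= 895469323509729 / 32888291072 - 7541856 * sqrt(255) / 6365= 8306.35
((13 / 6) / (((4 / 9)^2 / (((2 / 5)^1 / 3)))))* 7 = 819 / 80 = 10.24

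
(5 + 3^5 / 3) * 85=7310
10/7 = 1.43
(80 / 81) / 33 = 80 / 2673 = 0.03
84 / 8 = 21 / 2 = 10.50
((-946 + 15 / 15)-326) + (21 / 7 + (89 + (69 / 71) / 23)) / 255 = -4600984 / 3621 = -1270.64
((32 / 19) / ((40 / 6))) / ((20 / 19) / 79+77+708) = 1896 / 5891525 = 0.00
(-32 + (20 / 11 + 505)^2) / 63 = 31076753 / 7623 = 4076.71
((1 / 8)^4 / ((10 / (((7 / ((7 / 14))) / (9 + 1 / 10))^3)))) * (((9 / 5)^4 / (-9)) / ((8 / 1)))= -729 / 56243200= -0.00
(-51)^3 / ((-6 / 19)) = 840123 / 2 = 420061.50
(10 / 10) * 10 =10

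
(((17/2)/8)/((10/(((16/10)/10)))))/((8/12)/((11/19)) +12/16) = 561/62750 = 0.01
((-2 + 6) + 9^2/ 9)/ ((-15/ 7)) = -91/ 15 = -6.07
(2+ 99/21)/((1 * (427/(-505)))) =-23735/2989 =-7.94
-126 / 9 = -14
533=533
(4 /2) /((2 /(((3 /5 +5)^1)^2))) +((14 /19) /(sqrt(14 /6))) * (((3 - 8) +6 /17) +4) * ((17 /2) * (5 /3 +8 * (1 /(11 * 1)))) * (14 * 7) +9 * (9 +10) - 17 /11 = 55224 /275 - 7742 * sqrt(21) /57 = -421.61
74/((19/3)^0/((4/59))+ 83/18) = 2664/697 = 3.82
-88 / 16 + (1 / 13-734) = -19225 / 26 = -739.42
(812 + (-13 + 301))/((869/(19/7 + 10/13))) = 31700/7189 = 4.41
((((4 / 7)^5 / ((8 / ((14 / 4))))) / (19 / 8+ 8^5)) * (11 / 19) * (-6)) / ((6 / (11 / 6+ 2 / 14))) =-21248 / 22831990167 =-0.00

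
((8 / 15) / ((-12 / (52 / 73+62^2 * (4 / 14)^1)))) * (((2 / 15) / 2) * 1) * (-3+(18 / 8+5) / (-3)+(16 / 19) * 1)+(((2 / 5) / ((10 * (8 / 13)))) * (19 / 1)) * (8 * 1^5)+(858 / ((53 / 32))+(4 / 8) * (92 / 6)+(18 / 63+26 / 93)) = 1186679718146 / 2153504745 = 551.05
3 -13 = -10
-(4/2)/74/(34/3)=-3/1258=-0.00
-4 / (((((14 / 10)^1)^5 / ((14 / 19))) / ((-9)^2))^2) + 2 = -1020994063678 / 2081093161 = -490.60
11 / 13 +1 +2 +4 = 102 / 13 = 7.85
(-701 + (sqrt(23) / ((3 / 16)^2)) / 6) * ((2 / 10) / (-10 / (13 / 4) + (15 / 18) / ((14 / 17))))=765492 / 11275-46592 * sqrt(23) / 101475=65.69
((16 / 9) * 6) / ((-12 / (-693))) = 616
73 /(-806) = -73 /806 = -0.09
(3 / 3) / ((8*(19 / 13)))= 0.09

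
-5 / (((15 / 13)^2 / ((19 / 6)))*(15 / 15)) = -3211 / 270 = -11.89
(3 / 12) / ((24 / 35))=35 / 96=0.36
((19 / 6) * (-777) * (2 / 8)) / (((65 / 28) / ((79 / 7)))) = -388759 / 130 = -2990.45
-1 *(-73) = 73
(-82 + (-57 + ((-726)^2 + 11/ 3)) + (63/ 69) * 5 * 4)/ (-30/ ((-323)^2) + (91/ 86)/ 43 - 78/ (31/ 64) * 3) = -434870054287991732/ 398652975123987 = -1090.85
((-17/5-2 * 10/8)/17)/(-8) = 0.04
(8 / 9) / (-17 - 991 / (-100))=-0.13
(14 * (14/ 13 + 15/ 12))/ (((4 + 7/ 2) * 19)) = 847/ 3705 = 0.23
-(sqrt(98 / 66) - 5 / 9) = 5 / 9 - 7* sqrt(33) / 33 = -0.66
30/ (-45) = -2/ 3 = -0.67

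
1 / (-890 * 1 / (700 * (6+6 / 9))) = -1400 / 267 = -5.24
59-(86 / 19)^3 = -231375 / 6859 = -33.73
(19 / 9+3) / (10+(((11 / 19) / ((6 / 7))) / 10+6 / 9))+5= 201035 / 36711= 5.48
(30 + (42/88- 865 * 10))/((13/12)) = -1137777/143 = -7956.48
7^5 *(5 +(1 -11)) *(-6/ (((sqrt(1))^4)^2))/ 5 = 100842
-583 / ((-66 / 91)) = 4823 / 6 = 803.83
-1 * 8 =-8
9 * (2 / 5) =18 / 5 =3.60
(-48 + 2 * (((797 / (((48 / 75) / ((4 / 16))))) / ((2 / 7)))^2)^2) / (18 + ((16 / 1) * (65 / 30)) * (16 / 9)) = 10217608178465970621387 / 288568115200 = 35407959647.19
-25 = -25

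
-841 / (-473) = 841 / 473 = 1.78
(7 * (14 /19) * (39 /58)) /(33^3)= 637 /6600429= 0.00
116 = 116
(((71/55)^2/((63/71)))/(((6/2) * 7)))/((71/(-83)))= -418403/4002075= -0.10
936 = 936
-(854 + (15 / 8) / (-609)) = -1386891 / 1624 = -854.00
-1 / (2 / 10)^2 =-25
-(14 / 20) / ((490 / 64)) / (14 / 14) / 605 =-16 / 105875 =-0.00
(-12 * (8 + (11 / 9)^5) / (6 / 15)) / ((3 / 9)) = -6334430 / 6561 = -965.47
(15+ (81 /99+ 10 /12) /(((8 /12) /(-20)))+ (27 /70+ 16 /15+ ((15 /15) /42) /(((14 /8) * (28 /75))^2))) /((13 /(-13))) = 33.04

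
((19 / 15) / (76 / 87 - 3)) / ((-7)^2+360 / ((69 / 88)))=-437 / 372775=-0.00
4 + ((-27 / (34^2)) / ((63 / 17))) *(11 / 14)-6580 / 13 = -43503021 / 86632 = -502.16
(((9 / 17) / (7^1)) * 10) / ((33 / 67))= 1.54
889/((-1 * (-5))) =889/5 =177.80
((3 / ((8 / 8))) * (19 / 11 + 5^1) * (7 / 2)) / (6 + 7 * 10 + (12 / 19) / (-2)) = 0.93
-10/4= -5/2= -2.50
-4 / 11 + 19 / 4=193 / 44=4.39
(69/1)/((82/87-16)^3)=-45436707/2248091000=-0.02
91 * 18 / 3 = 546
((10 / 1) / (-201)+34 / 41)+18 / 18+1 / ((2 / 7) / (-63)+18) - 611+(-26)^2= 4371053161 / 65400576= 66.84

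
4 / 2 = 2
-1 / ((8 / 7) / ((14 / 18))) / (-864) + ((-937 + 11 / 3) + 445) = -30378191 / 62208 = -488.33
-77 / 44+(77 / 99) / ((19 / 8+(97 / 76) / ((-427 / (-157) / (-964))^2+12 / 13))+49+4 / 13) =-1800628911344282047 / 1037621316940645284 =-1.74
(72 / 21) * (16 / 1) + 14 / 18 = 3505 / 63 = 55.63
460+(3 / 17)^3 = 2260007 / 4913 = 460.01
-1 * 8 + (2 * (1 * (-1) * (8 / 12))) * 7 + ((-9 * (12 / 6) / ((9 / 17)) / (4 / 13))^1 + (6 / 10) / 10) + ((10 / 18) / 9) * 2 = -127.65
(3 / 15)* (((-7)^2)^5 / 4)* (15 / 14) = 121060821 / 8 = 15132602.62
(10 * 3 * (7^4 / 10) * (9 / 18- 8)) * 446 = -24094035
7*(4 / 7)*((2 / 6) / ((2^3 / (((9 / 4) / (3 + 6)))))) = 1 / 24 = 0.04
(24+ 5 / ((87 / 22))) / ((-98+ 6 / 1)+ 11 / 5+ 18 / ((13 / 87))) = 142870 / 173391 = 0.82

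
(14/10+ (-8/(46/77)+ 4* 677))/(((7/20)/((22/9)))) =3031512/161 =18829.27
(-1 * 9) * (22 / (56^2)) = -99 / 1568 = -0.06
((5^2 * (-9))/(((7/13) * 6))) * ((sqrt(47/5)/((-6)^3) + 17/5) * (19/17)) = -3705/14 + 1235 * sqrt(235)/17136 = -263.54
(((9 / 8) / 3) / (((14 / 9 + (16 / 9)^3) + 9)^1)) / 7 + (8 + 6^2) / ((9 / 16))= 78.23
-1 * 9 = -9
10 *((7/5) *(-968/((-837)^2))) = -13552/700569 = -0.02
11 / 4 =2.75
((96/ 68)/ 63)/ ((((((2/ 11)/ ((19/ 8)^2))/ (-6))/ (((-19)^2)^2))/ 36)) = -4657542219/ 238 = -19569505.12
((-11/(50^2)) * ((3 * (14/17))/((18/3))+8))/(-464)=1573/19720000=0.00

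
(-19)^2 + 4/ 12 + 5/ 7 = 362.05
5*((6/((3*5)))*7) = 14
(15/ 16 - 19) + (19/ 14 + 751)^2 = 443762195/ 784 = 566023.21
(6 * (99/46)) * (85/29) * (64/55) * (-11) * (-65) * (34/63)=79347840/4669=16994.61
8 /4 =2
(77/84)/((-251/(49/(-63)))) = 77/27108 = 0.00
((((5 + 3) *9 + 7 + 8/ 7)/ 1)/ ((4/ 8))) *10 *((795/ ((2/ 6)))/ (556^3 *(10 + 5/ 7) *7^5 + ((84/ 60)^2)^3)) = 418120312500/ 3385289889975823543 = 0.00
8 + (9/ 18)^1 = 17/ 2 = 8.50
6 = 6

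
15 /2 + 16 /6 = 61 /6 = 10.17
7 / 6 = 1.17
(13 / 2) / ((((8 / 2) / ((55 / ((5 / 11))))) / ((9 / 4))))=14157 / 32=442.41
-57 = -57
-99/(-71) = 99/71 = 1.39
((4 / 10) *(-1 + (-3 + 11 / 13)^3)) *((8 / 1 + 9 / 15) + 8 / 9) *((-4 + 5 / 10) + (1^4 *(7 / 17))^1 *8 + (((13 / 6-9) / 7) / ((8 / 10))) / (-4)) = -1669009837 / 403369200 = -4.14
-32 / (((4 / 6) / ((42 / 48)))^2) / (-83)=441 / 664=0.66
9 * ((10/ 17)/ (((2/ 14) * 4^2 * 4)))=315/ 544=0.58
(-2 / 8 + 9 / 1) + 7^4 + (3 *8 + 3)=9747 / 4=2436.75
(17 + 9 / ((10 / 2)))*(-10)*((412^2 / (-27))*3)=31911872 / 9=3545763.56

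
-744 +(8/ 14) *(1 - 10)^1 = -749.14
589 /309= 1.91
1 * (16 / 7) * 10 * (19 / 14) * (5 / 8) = 950 / 49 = 19.39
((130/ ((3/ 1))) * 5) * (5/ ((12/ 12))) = 3250/ 3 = 1083.33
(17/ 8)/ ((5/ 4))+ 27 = 287/ 10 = 28.70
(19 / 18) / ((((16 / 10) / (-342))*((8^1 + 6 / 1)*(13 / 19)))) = -34295 / 1456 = -23.55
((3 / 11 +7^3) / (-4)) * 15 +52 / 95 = -1344628 / 1045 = -1286.73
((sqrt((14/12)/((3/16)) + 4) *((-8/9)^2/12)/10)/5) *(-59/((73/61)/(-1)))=57584 *sqrt(23)/1330425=0.21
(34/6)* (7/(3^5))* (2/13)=238/9477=0.03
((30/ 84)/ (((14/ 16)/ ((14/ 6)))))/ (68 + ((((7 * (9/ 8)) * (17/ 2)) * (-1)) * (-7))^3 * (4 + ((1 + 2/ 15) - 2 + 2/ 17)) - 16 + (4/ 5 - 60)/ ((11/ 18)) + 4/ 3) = 4505600/ 1582190637738529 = 0.00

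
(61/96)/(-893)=-61/85728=-0.00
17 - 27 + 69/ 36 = -97/ 12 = -8.08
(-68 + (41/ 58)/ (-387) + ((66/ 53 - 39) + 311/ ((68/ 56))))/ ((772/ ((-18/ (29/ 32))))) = -24327038408/ 6288492559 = -3.87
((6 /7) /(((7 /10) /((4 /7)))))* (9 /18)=120 /343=0.35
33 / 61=0.54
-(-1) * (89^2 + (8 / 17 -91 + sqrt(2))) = sqrt(2) + 133118 / 17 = 7831.88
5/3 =1.67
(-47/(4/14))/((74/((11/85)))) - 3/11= -77549/138380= -0.56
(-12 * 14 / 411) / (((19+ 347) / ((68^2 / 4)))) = -32368 / 25071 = -1.29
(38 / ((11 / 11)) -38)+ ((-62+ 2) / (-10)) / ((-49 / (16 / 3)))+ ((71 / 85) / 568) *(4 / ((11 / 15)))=-11821 / 18326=-0.65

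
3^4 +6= 87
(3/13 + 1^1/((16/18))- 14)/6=-1315/624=-2.11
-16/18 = -8/9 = -0.89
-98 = -98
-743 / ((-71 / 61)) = 45323 / 71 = 638.35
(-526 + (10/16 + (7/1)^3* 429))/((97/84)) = 24632433/194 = 126971.30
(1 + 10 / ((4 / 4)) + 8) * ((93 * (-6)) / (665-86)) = -3534 / 193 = -18.31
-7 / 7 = -1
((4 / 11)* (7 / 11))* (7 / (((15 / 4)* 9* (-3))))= -784 / 49005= -0.02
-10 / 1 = -10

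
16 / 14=8 / 7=1.14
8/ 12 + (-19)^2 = 1085/ 3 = 361.67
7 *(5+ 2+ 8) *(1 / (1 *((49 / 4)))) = 60 / 7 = 8.57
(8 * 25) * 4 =800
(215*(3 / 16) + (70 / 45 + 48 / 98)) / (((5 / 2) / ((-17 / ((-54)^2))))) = -5080909 / 51438240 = -0.10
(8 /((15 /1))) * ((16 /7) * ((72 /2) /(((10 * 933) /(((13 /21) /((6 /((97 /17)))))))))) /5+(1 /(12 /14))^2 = 1587406507 /1165783500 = 1.36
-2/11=-0.18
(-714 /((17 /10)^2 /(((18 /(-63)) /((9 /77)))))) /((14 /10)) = 22000 /51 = 431.37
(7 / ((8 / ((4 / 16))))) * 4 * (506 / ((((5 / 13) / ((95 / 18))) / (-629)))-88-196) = -275165765 / 72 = -3821746.74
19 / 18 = 1.06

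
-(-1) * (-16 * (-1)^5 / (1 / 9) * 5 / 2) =360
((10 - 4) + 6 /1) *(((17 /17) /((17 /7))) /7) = 12 /17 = 0.71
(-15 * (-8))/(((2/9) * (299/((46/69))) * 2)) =180/299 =0.60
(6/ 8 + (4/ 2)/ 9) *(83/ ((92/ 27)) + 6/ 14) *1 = 26605/ 1104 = 24.10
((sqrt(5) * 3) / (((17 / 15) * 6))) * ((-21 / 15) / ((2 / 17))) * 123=-2583 * sqrt(5) / 4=-1443.94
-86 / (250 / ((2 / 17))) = -86 / 2125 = -0.04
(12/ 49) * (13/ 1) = 3.18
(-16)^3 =-4096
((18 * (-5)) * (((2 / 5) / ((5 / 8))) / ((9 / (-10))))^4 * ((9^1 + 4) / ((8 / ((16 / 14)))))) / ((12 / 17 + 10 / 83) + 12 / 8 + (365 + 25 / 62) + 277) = -1192509833216 / 17988787506375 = -0.07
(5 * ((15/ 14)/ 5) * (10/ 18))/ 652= 25/ 27384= 0.00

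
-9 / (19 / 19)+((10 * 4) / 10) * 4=7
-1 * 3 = -3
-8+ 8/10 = -36/5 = -7.20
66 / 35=1.89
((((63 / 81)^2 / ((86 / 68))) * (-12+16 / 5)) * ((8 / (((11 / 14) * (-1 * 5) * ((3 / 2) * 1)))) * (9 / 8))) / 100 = 46648 / 725625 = 0.06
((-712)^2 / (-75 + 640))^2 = 256992219136 / 319225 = 805050.42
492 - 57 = 435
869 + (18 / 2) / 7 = 6092 / 7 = 870.29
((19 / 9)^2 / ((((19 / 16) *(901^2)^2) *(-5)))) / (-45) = 304 / 12010655239128225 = 0.00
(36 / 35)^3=46656 / 42875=1.09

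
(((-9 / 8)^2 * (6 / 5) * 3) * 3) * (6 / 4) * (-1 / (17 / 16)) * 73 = -478953 / 340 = -1408.69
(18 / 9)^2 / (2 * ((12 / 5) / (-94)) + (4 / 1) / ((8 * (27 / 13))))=50760 / 2407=21.09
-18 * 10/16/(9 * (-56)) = 0.02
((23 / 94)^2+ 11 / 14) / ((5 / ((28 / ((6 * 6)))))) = 52301 / 397620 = 0.13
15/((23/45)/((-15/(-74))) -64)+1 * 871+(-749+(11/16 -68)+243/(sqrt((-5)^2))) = 171043987/1659920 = 103.04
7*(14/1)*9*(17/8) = 1874.25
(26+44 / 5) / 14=87 / 35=2.49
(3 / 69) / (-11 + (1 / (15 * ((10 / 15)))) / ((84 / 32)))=-105 / 26473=-0.00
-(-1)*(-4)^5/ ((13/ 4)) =-4096/ 13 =-315.08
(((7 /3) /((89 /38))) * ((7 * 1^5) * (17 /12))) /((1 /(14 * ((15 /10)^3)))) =332367 /712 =466.81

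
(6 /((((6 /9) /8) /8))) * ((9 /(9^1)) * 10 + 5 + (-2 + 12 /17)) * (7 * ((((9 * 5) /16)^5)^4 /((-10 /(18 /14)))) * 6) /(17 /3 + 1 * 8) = -39387981069164900881795063018798828125 /13165957754240570855784448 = -2991653308053.38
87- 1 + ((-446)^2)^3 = 7870623759839382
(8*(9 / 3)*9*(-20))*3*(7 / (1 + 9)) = -9072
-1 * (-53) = 53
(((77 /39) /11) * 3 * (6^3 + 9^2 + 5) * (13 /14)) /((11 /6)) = 906 /11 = 82.36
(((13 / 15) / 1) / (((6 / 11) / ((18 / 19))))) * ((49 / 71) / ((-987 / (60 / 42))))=-286 / 190209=-0.00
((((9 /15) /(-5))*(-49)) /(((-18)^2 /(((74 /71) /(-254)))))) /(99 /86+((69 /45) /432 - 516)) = 935508 /6467735896735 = 0.00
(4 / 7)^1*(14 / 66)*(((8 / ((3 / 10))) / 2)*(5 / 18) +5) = 940 / 891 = 1.05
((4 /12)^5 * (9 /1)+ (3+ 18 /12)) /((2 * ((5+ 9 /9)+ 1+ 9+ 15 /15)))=245 /1836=0.13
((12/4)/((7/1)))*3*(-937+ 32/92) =-1204.27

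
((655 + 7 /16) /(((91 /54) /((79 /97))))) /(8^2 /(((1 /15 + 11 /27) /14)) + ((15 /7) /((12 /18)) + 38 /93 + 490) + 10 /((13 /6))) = 2080295703 /15684248548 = 0.13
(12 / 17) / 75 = 4 / 425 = 0.01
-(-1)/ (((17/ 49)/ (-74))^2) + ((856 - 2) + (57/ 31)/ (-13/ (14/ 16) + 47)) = 31142674087/ 671925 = 46348.44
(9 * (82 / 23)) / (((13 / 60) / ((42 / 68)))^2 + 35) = 292912200 / 320627843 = 0.91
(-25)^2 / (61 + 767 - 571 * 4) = -625 / 1456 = -0.43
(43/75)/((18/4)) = 0.13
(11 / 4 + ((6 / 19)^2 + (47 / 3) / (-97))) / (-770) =-161371 / 46222440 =-0.00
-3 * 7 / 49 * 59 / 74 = -177 / 518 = -0.34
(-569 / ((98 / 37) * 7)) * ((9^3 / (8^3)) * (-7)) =15347637 / 50176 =305.88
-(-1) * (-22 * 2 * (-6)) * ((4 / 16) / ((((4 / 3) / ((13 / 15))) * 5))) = 429 / 50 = 8.58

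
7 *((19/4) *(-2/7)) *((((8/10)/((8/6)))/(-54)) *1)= 19/180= 0.11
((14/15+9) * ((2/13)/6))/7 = 149/4095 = 0.04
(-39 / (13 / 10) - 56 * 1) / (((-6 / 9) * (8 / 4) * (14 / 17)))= 2193 / 28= 78.32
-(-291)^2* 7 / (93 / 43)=-8496327 / 31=-274075.06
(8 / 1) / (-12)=-2 / 3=-0.67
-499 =-499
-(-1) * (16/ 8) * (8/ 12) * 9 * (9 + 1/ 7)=109.71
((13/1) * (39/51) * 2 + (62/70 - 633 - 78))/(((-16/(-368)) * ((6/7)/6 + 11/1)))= -1574304/1105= -1424.71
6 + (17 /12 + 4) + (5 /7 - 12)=11 /84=0.13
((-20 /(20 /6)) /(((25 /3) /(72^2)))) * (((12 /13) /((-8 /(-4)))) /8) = -69984 /325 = -215.34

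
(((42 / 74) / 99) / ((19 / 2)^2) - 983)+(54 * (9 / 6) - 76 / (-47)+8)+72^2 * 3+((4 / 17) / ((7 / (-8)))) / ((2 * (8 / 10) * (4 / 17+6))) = 112672118819668 / 7685898297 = 14659.59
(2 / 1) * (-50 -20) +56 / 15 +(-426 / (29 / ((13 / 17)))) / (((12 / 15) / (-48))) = 3976508 / 7395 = 537.73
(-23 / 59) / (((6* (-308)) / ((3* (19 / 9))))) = 437 / 327096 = 0.00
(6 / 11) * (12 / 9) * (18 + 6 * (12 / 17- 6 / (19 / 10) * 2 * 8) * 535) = -413196048 / 3553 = -116294.98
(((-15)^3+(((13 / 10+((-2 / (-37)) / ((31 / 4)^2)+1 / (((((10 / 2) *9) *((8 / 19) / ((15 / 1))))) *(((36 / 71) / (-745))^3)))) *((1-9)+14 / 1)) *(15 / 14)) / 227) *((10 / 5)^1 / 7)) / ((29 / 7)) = -71419227981977330419 / 14561134242048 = -4904784.67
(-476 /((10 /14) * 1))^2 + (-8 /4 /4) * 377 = 22195023 /50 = 443900.46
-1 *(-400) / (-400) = -1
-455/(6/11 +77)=-5005/853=-5.87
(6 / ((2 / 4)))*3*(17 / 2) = 306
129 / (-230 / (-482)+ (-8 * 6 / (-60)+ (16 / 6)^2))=1399005 / 90971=15.38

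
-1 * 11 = -11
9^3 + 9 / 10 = 7299 / 10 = 729.90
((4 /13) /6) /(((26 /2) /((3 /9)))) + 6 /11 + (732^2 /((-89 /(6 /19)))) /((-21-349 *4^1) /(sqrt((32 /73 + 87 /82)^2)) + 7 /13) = 7980653211171508 /3117941144891001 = 2.56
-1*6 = -6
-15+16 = 1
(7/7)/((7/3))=3/7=0.43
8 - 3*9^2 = -235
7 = 7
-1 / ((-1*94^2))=1 / 8836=0.00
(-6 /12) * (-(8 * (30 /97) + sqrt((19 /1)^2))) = 10.74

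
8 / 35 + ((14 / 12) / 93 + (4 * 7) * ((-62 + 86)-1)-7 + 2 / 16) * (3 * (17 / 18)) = 846251281 / 468720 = 1805.45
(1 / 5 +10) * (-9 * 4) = -367.20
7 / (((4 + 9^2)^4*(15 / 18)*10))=21 / 1305015625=0.00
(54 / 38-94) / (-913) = 0.10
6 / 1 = 6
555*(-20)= -11100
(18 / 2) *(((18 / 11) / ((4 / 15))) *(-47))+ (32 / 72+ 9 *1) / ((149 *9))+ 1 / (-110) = -1723001972 / 663795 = -2595.68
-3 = -3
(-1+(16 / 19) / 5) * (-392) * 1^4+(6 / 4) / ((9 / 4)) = 93094 / 285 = 326.65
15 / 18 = 5 / 6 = 0.83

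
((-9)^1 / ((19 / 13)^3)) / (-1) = 19773 / 6859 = 2.88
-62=-62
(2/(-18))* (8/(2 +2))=-2/9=-0.22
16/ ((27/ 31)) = 496/ 27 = 18.37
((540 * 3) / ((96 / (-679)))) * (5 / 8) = -458325 / 64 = -7161.33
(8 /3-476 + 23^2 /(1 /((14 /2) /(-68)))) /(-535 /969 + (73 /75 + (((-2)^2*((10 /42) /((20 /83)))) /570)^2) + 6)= -257115187035 /3128152141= -82.19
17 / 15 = 1.13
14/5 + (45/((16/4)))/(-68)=3583/1360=2.63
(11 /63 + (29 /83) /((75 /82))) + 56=7393363 /130725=56.56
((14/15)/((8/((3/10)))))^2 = 49/40000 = 0.00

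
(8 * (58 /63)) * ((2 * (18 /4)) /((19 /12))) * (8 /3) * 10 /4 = 37120 /133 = 279.10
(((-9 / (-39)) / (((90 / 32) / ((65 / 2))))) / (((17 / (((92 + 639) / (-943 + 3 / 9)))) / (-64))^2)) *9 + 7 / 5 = 514710463 / 2499245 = 205.95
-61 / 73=-0.84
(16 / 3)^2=256 / 9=28.44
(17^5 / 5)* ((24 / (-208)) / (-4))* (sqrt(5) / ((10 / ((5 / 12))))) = 1419857* sqrt(5) / 4160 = 763.20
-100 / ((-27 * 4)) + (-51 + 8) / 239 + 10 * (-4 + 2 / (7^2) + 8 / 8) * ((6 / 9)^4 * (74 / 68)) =-90548614 / 16126047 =-5.62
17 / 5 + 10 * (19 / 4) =509 / 10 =50.90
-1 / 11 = -0.09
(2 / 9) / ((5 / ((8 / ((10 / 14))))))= 112 / 225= 0.50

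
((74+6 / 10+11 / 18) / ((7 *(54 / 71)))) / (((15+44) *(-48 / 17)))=-1167169 / 13763520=-0.08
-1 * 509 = -509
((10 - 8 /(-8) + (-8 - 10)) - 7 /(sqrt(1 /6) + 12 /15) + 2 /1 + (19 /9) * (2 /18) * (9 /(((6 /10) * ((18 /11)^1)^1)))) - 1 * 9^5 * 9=-18338409721 /34506 + 175 * sqrt(6) /71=-531449.64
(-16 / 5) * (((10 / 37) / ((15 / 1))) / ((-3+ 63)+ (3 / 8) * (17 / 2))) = -512 / 561105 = -0.00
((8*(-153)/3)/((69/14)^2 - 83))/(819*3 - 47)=39984/13865935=0.00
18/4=9/2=4.50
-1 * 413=-413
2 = 2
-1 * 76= -76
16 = 16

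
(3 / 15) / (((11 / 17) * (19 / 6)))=102 / 1045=0.10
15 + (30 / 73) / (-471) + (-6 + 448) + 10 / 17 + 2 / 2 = 89349786 / 194837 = 458.59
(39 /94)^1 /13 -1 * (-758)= 758.03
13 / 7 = 1.86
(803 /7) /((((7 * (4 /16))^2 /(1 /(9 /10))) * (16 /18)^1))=16060 /343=46.82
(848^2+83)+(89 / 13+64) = 9350352 / 13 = 719257.85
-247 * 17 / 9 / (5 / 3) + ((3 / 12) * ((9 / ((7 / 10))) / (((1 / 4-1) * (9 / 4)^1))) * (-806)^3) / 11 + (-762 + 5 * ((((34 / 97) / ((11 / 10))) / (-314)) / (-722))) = 90666770.36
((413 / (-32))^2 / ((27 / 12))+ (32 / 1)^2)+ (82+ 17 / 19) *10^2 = 410947435 / 43776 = 9387.51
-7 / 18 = -0.39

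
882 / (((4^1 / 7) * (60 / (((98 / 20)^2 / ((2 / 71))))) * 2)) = 175414659 / 16000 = 10963.42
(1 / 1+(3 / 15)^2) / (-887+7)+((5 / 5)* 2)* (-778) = -17116013 / 11000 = -1556.00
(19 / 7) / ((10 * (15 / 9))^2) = 171 / 17500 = 0.01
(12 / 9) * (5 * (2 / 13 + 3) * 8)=6560 / 39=168.21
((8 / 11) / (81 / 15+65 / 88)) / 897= 0.00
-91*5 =-455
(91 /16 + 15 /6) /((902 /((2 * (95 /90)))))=2489 /129888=0.02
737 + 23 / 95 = 737.24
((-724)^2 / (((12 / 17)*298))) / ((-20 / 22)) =-6126307 / 2235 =-2741.08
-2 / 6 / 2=-1 / 6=-0.17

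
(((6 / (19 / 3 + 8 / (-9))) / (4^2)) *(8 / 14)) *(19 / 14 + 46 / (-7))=-0.21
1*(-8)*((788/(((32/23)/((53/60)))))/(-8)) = 240143/480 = 500.30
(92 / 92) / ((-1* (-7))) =1 / 7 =0.14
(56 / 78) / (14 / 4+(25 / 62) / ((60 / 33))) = 6944 / 35997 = 0.19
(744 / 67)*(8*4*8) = 190464 / 67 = 2842.75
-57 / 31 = -1.84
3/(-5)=-3/5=-0.60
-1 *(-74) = 74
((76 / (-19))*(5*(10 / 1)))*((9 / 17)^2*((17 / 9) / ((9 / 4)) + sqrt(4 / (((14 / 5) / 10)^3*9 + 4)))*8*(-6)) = 38400 / 17 + 194400000*sqrt(65587) / 18954643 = 4885.40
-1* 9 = -9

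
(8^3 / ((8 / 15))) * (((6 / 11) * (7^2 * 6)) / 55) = 338688 / 121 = 2799.07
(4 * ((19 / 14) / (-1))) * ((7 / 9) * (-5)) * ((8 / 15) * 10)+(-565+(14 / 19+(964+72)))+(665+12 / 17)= 10901558 / 8721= 1250.04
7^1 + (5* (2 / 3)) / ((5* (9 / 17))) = 223 / 27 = 8.26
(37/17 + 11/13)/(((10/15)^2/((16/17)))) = 24048/3757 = 6.40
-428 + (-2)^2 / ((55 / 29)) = -23424 / 55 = -425.89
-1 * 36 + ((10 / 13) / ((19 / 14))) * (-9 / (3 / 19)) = -68.31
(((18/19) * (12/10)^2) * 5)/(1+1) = 324/95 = 3.41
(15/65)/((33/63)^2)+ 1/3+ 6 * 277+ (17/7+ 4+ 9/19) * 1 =1048185202/627627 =1670.08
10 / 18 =5 / 9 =0.56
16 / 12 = 4 / 3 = 1.33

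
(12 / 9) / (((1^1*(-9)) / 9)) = -4 / 3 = -1.33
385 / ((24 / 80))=3850 / 3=1283.33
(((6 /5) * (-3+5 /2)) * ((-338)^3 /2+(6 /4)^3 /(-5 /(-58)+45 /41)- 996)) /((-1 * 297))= -217410660217 /5573700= -39006.52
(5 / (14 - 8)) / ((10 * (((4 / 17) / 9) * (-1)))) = -51 / 16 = -3.19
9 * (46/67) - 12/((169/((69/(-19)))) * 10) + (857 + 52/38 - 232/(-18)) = 8494856347/9681165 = 877.46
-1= -1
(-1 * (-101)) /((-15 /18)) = -606 /5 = -121.20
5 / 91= 0.05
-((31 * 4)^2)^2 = -236421376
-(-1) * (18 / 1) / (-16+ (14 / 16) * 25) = 144 / 47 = 3.06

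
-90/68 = -45/34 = -1.32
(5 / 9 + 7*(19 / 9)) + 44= 178 / 3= 59.33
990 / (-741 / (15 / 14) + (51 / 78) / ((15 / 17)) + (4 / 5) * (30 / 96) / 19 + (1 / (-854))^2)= -267509462220 / 186674537851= -1.43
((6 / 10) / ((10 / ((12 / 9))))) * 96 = 7.68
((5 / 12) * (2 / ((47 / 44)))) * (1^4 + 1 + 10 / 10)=110 / 47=2.34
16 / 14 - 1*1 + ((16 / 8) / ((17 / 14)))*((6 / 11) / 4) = 481 / 1309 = 0.37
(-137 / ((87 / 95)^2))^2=1528746780625 / 57289761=26684.47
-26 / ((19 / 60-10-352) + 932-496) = -0.35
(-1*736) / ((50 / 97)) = -35696 / 25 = -1427.84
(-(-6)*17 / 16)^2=2601 / 64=40.64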